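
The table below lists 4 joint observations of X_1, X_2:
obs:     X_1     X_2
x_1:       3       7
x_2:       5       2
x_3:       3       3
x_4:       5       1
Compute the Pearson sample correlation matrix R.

Step 1 — column means:
  mean(X_1) = (3 + 5 + 3 + 5) / 4 = 16/4 = 4
  mean(X_2) = (7 + 2 + 3 + 1) / 4 = 13/4 = 3.25

Step 2 — sample variances and covariances s[i,j] = (1/(n-1)) · Σ_k (x_{k,i} - mean_i) · (x_{k,j} - mean_j), with n-1 = 3:
  s[X_1,X_1] = ((-1)·(-1) + (1)·(1) + (-1)·(-1) + (1)·(1)) / 3 = 4/3 = 1.3333
  s[X_1,X_2] = ((-1)·(3.75) + (1)·(-1.25) + (-1)·(-0.25) + (1)·(-2.25)) / 3 = -7/3 = -2.3333
  s[X_2,X_2] = ((3.75)·(3.75) + (-1.25)·(-1.25) + (-0.25)·(-0.25) + (-2.25)·(-2.25)) / 3 = 20.75/3 = 6.9167
  Sample standard deviations s_i = √(s[i,i]):
  s(X_1) = √(1.3333) = 1.1547
  s(X_2) = √(6.9167) = 2.63

Step 3 — r_{ij} = s_{ij} / (s_i · s_j):
  r[X_1,X_1] = 1 (diagonal).
  r[X_1,X_2] = -2.3333 / (1.1547 · 2.63) = -2.3333 / 3.0368 = -0.7683
  r[X_2,X_2] = 1 (diagonal).

R is symmetric with unit diagonal. Assembling:

R = [[1, -0.7683],
 [-0.7683, 1]]


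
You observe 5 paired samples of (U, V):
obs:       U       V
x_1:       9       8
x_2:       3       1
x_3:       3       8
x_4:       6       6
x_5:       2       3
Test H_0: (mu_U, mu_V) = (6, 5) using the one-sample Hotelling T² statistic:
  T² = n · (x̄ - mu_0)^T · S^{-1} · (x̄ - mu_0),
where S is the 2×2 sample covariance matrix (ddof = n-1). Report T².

Step 1 — sample mean vector:
  mean(U) = (9 + 3 + 3 + 6 + 2) / 5 = 23/5 = 4.6
  mean(V) = (8 + 1 + 8 + 6 + 3) / 5 = 26/5 = 5.2
  x̄ = (4.6, 5.2),  deviation x̄ - mu_0 = (4.6, 5.2) - (6, 5) = (-1.4, 0.2).

Step 2 — sample covariance matrix, S[i,j] = (1/(n-1)) · Σ_k (x_{k,i} - mean_i) · (x_{k,j} - mean_j), divisor n-1 = 4:
  S[U,U] = ((4.4)·(4.4) + (-1.6)·(-1.6) + (-1.6)·(-1.6) + (1.4)·(1.4) + (-2.6)·(-2.6)) / 4 = 33.2/4 = 8.3
  S[U,V] = ((4.4)·(2.8) + (-1.6)·(-4.2) + (-1.6)·(2.8) + (1.4)·(0.8) + (-2.6)·(-2.2)) / 4 = 21.4/4 = 5.35
  S[V,V] = ((2.8)·(2.8) + (-4.2)·(-4.2) + (2.8)·(2.8) + (0.8)·(0.8) + (-2.2)·(-2.2)) / 4 = 38.8/4 = 9.7
  S = [[8.3, 5.35],
 [5.35, 9.7]].

Step 3 — invert S. det(S) = 8.3·9.7 - (5.35)² = 51.8875.
  S^{-1} = (1/det) · [[d, -b], [-b, a]] = [[0.1869, -0.1031],
 [-0.1031, 0.16]].

Step 4 — quadratic form (x̄ - mu_0)^T · S^{-1} · (x̄ - mu_0):
  S^{-1} · (x̄ - mu_0) = (-0.2823, 0.1763),
  (x̄ - mu_0)^T · [...] = (-1.4)·(-0.2823) + (0.2)·(0.1763) = 0.4305.

Step 5 — scale by n: T² = 5 · 0.4305 = 2.1527.

T² ≈ 2.1527


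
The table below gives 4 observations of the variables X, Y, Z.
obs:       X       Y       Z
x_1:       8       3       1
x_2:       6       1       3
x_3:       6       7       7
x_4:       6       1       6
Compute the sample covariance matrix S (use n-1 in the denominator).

Step 1 — column means:
  mean(X) = (8 + 6 + 6 + 6) / 4 = 26/4 = 6.5
  mean(Y) = (3 + 1 + 7 + 1) / 4 = 12/4 = 3
  mean(Z) = (1 + 3 + 7 + 6) / 4 = 17/4 = 4.25

Step 2 — sample covariance S[i,j] = (1/(n-1)) · Σ_k (x_{k,i} - mean_i) · (x_{k,j} - mean_j), with n-1 = 3.
  S[X,X] = ((1.5)·(1.5) + (-0.5)·(-0.5) + (-0.5)·(-0.5) + (-0.5)·(-0.5)) / 3 = 3/3 = 1
  S[X,Y] = ((1.5)·(0) + (-0.5)·(-2) + (-0.5)·(4) + (-0.5)·(-2)) / 3 = 0/3 = 0
  S[X,Z] = ((1.5)·(-3.25) + (-0.5)·(-1.25) + (-0.5)·(2.75) + (-0.5)·(1.75)) / 3 = -6.5/3 = -2.1667
  S[Y,Y] = ((0)·(0) + (-2)·(-2) + (4)·(4) + (-2)·(-2)) / 3 = 24/3 = 8
  S[Y,Z] = ((0)·(-3.25) + (-2)·(-1.25) + (4)·(2.75) + (-2)·(1.75)) / 3 = 10/3 = 3.3333
  S[Z,Z] = ((-3.25)·(-3.25) + (-1.25)·(-1.25) + (2.75)·(2.75) + (1.75)·(1.75)) / 3 = 22.75/3 = 7.5833

S is symmetric (S[j,i] = S[i,j]). Assembling:

S = [[1, 0, -2.1667],
 [0, 8, 3.3333],
 [-2.1667, 3.3333, 7.5833]]


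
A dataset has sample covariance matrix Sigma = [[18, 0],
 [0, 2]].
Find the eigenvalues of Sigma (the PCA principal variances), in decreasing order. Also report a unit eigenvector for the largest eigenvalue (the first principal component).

Step 1 — characteristic polynomial of 2×2 Sigma:
  det(Sigma - λI) = λ² - trace · λ + det = 0.
  trace = 18 + 2 = 20, det = 18·2 - (0)² = 36.
Step 2 — discriminant:
  Δ = trace² - 4·det = 400 - 144 = 256.
Step 3 — eigenvalues:
  λ = (trace ± √Δ)/2 = (20 ± 16)/2,
  λ_1 = 18,  λ_2 = 2.

Step 4 — unit eigenvector for λ_1: Sigma is diagonal, so its eigenvectors are the coordinate axes. λ_1 = 18 is the diagonal entry on the first coordinate axis, hence
  v_1 = (1, 0) (||v_1|| = 1).

λ_1 = 18,  λ_2 = 2;  v_1 ≈ (1, 0)


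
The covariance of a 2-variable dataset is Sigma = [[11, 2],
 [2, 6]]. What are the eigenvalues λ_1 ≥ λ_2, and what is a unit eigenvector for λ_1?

Step 1 — characteristic polynomial of 2×2 Sigma:
  det(Sigma - λI) = λ² - trace · λ + det = 0.
  trace = 11 + 6 = 17, det = 11·6 - (2)² = 62.
Step 2 — discriminant:
  Δ = trace² - 4·det = 289 - 248 = 41.
Step 3 — eigenvalues:
  λ = (trace ± √Δ)/2 = (17 ± 6.4031)/2,
  λ_1 = 11.7016,  λ_2 = 5.2984.

Step 4 — unit eigenvector for λ_1: solve (Sigma - λ_1 I)v = 0. First row:
  (11 - 11.7016)·v_x + (2)·v_y = 0, i.e. (-0.7016)·v_x + (2)·v_y = 0,
  so v ∝ (b, λ_1 - a) = (2, 0.7016) = u.
  ||u|| = √((2)² + (0.7016)²) = √(4.4922) ≈ 2.1195,
  v_1 = u/||u|| ≈ (0.9436, 0.331) (||v_1|| = 1).

λ_1 = 11.7016,  λ_2 = 5.2984;  v_1 ≈ (0.9436, 0.331)


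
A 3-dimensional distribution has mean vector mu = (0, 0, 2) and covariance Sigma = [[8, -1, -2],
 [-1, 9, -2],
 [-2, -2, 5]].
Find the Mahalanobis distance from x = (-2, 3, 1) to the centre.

Step 1 — centre the observation: (x - mu) = (-2, 3, -1).

Step 2 — invert Sigma (cofactor / det for 3×3, or solve directly):
  Sigma^{-1} = [[0.147, 0.0323, 0.0717],
 [0.0323, 0.129, 0.0645],
 [0.0717, 0.0645, 0.2545]].

Step 3 — form the quadratic (x - mu)^T · Sigma^{-1} · (x - mu):
  Sigma^{-1} · (x - mu) = (-0.2688, 0.2581, -0.2043).
  (x - mu)^T · [Sigma^{-1} · (x - mu)] = (-2)·(-0.2688) + (3)·(0.2581) + (-1)·(-0.2043) = 1.5161.

Step 4 — take square root: d = √(1.5161) ≈ 1.2313.

d(x, mu) = √(1.5161) ≈ 1.2313


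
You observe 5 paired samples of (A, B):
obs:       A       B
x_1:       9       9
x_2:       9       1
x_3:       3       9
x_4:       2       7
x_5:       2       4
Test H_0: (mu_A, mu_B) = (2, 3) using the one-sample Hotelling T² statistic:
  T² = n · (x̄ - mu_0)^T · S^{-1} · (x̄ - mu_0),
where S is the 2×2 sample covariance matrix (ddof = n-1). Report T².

Step 1 — sample mean vector:
  mean(A) = (9 + 9 + 3 + 2 + 2) / 5 = 25/5 = 5
  mean(B) = (9 + 1 + 9 + 7 + 4) / 5 = 30/5 = 6
  x̄ = (5, 6),  deviation x̄ - mu_0 = (5, 6) - (2, 3) = (3, 3).

Step 2 — sample covariance matrix, S[i,j] = (1/(n-1)) · Σ_k (x_{k,i} - mean_i) · (x_{k,j} - mean_j), divisor n-1 = 4:
  S[A,A] = ((4)·(4) + (4)·(4) + (-2)·(-2) + (-3)·(-3) + (-3)·(-3)) / 4 = 54/4 = 13.5
  S[A,B] = ((4)·(3) + (4)·(-5) + (-2)·(3) + (-3)·(1) + (-3)·(-2)) / 4 = -11/4 = -2.75
  S[B,B] = ((3)·(3) + (-5)·(-5) + (3)·(3) + (1)·(1) + (-2)·(-2)) / 4 = 48/4 = 12
  S = [[13.5, -2.75],
 [-2.75, 12]].

Step 3 — invert S. det(S) = 13.5·12 - (-2.75)² = 154.4375.
  S^{-1} = (1/det) · [[d, -b], [-b, a]] = [[0.0777, 0.0178],
 [0.0178, 0.0874]].

Step 4 — quadratic form (x̄ - mu_0)^T · S^{-1} · (x̄ - mu_0):
  S^{-1} · (x̄ - mu_0) = (0.2865, 0.3157),
  (x̄ - mu_0)^T · [...] = (3)·(0.2865) + (3)·(0.3157) = 1.8066.

Step 5 — scale by n: T² = 5 · 1.8066 = 9.0328.

T² ≈ 9.0328


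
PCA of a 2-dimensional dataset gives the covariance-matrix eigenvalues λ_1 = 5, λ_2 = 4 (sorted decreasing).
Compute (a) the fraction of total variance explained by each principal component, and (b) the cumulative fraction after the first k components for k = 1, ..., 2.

Step 1 — total variance = trace(Sigma) = Σ λ_i = 5 + 4 = 9.

Step 2 — fraction explained by component i = λ_i / Σ λ:
  PC1: 5/9 = 0.5556
  PC2: 4/9 = 0.4444

Step 3 — cumulative fraction after k components = (λ_1 + ... + λ_k) / Σ λ:
  k = 1: 5/9 = 0.5556
  k = 2: (5 + 4)/9 = 9/9 = 1

Summary (fraction, with percent):

explained: PC1 0.5556 (55.56%), PC2 0.4444 (44.44%);  cumulative: 0.5556, 1


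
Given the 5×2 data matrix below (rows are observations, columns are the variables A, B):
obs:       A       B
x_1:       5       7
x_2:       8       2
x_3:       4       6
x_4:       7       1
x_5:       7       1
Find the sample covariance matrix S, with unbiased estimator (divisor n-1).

Step 1 — column means:
  mean(A) = (5 + 8 + 4 + 7 + 7) / 5 = 31/5 = 6.2
  mean(B) = (7 + 2 + 6 + 1 + 1) / 5 = 17/5 = 3.4

Step 2 — sample covariance S[i,j] = (1/(n-1)) · Σ_k (x_{k,i} - mean_i) · (x_{k,j} - mean_j), with n-1 = 4.
  S[A,A] = ((-1.2)·(-1.2) + (1.8)·(1.8) + (-2.2)·(-2.2) + (0.8)·(0.8) + (0.8)·(0.8)) / 4 = 10.8/4 = 2.7
  S[A,B] = ((-1.2)·(3.6) + (1.8)·(-1.4) + (-2.2)·(2.6) + (0.8)·(-2.4) + (0.8)·(-2.4)) / 4 = -16.4/4 = -4.1
  S[B,B] = ((3.6)·(3.6) + (-1.4)·(-1.4) + (2.6)·(2.6) + (-2.4)·(-2.4) + (-2.4)·(-2.4)) / 4 = 33.2/4 = 8.3

S is symmetric (S[j,i] = S[i,j]). Assembling:

S = [[2.7, -4.1],
 [-4.1, 8.3]]


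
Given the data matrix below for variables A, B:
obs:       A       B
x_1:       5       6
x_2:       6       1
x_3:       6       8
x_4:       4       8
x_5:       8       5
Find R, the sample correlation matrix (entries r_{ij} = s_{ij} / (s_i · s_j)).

Step 1 — column means:
  mean(A) = (5 + 6 + 6 + 4 + 8) / 5 = 29/5 = 5.8
  mean(B) = (6 + 1 + 8 + 8 + 5) / 5 = 28/5 = 5.6

Step 2 — sample variances and covariances s[i,j] = (1/(n-1)) · Σ_k (x_{k,i} - mean_i) · (x_{k,j} - mean_j), with n-1 = 4:
  s[A,A] = ((-0.8)·(-0.8) + (0.2)·(0.2) + (0.2)·(0.2) + (-1.8)·(-1.8) + (2.2)·(2.2)) / 4 = 8.8/4 = 2.2
  s[A,B] = ((-0.8)·(0.4) + (0.2)·(-4.6) + (0.2)·(2.4) + (-1.8)·(2.4) + (2.2)·(-0.6)) / 4 = -6.4/4 = -1.6
  s[B,B] = ((0.4)·(0.4) + (-4.6)·(-4.6) + (2.4)·(2.4) + (2.4)·(2.4) + (-0.6)·(-0.6)) / 4 = 33.2/4 = 8.3
  Sample standard deviations s_i = √(s[i,i]):
  s(A) = √(2.2) = 1.4832
  s(B) = √(8.3) = 2.881

Step 3 — r_{ij} = s_{ij} / (s_i · s_j):
  r[A,A] = 1 (diagonal).
  r[A,B] = -1.6 / (1.4832 · 2.881) = -1.6 / 4.2732 = -0.3744
  r[B,B] = 1 (diagonal).

R is symmetric with unit diagonal. Assembling:

R = [[1, -0.3744],
 [-0.3744, 1]]


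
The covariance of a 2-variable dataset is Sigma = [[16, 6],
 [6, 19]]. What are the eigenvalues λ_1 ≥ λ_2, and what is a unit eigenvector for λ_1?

Step 1 — characteristic polynomial of 2×2 Sigma:
  det(Sigma - λI) = λ² - trace · λ + det = 0.
  trace = 16 + 19 = 35, det = 16·19 - (6)² = 268.
Step 2 — discriminant:
  Δ = trace² - 4·det = 1225 - 1072 = 153.
Step 3 — eigenvalues:
  λ = (trace ± √Δ)/2 = (35 ± 12.3693)/2,
  λ_1 = 23.6847,  λ_2 = 11.3153.

Step 4 — unit eigenvector for λ_1: solve (Sigma - λ_1 I)v = 0. First row:
  (16 - 23.6847)·v_x + (6)·v_y = 0, i.e. (-7.6847)·v_x + (6)·v_y = 0,
  so v ∝ (b, λ_1 - a) = (6, 7.6847) = u.
  ||u|| = √((6)² + (7.6847)²) = √(95.054) ≈ 9.7496,
  v_1 = u/||u|| ≈ (0.6154, 0.7882) (||v_1|| = 1).

λ_1 = 23.6847,  λ_2 = 11.3153;  v_1 ≈ (0.6154, 0.7882)


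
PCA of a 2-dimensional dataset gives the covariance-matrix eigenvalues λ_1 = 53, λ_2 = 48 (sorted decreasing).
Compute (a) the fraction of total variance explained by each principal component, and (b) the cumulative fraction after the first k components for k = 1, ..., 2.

Step 1 — total variance = trace(Sigma) = Σ λ_i = 53 + 48 = 101.

Step 2 — fraction explained by component i = λ_i / Σ λ:
  PC1: 53/101 = 0.5248
  PC2: 48/101 = 0.4752

Step 3 — cumulative fraction after k components = (λ_1 + ... + λ_k) / Σ λ:
  k = 1: 53/101 = 0.5248
  k = 2: (53 + 48)/101 = 101/101 = 1

Summary (fraction, with percent):

explained: PC1 0.5248 (52.48%), PC2 0.4752 (47.52%);  cumulative: 0.5248, 1


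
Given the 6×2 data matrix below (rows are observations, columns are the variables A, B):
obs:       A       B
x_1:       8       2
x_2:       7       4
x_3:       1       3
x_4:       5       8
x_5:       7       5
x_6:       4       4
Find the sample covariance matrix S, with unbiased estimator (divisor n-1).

Step 1 — column means:
  mean(A) = (8 + 7 + 1 + 5 + 7 + 4) / 6 = 32/6 = 5.3333
  mean(B) = (2 + 4 + 3 + 8 + 5 + 4) / 6 = 26/6 = 4.3333

Step 2 — sample covariance S[i,j] = (1/(n-1)) · Σ_k (x_{k,i} - mean_i) · (x_{k,j} - mean_j), with n-1 = 5.
  S[A,A] = ((2.6667)·(2.6667) + (1.6667)·(1.6667) + (-4.3333)·(-4.3333) + (-0.3333)·(-0.3333) + (1.6667)·(1.6667) + (-1.3333)·(-1.3333)) / 5 = 33.3333/5 = 6.6667
  S[A,B] = ((2.6667)·(-2.3333) + (1.6667)·(-0.3333) + (-4.3333)·(-1.3333) + (-0.3333)·(3.6667) + (1.6667)·(0.6667) + (-1.3333)·(-0.3333)) / 5 = -0.6667/5 = -0.1333
  S[B,B] = ((-2.3333)·(-2.3333) + (-0.3333)·(-0.3333) + (-1.3333)·(-1.3333) + (3.6667)·(3.6667) + (0.6667)·(0.6667) + (-0.3333)·(-0.3333)) / 5 = 21.3333/5 = 4.2667

S is symmetric (S[j,i] = S[i,j]). Assembling:

S = [[6.6667, -0.1333],
 [-0.1333, 4.2667]]


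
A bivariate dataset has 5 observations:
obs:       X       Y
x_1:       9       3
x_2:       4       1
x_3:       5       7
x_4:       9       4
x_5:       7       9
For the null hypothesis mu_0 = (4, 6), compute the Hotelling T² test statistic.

Step 1 — sample mean vector:
  mean(X) = (9 + 4 + 5 + 9 + 7) / 5 = 34/5 = 6.8
  mean(Y) = (3 + 1 + 7 + 4 + 9) / 5 = 24/5 = 4.8
  x̄ = (6.8, 4.8),  deviation x̄ - mu_0 = (6.8, 4.8) - (4, 6) = (2.8, -1.2).

Step 2 — sample covariance matrix, S[i,j] = (1/(n-1)) · Σ_k (x_{k,i} - mean_i) · (x_{k,j} - mean_j), divisor n-1 = 4:
  S[X,X] = ((2.2)·(2.2) + (-2.8)·(-2.8) + (-1.8)·(-1.8) + (2.2)·(2.2) + (0.2)·(0.2)) / 4 = 20.8/4 = 5.2
  S[X,Y] = ((2.2)·(-1.8) + (-2.8)·(-3.8) + (-1.8)·(2.2) + (2.2)·(-0.8) + (0.2)·(4.2)) / 4 = 1.8/4 = 0.45
  S[Y,Y] = ((-1.8)·(-1.8) + (-3.8)·(-3.8) + (2.2)·(2.2) + (-0.8)·(-0.8) + (4.2)·(4.2)) / 4 = 40.8/4 = 10.2
  S = [[5.2, 0.45],
 [0.45, 10.2]].

Step 3 — invert S. det(S) = 5.2·10.2 - (0.45)² = 52.8375.
  S^{-1} = (1/det) · [[d, -b], [-b, a]] = [[0.193, -0.0085],
 [-0.0085, 0.0984]].

Step 4 — quadratic form (x̄ - mu_0)^T · S^{-1} · (x̄ - mu_0):
  S^{-1} · (x̄ - mu_0) = (0.5507, -0.1419),
  (x̄ - mu_0)^T · [...] = (2.8)·(0.5507) + (-1.2)·(-0.1419) = 1.7124.

Step 5 — scale by n: T² = 5 · 1.7124 = 8.5621.

T² ≈ 8.5621


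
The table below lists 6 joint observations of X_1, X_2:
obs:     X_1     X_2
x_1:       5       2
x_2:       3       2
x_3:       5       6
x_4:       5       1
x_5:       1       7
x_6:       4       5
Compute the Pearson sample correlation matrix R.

Step 1 — column means:
  mean(X_1) = (5 + 3 + 5 + 5 + 1 + 4) / 6 = 23/6 = 3.8333
  mean(X_2) = (2 + 2 + 6 + 1 + 7 + 5) / 6 = 23/6 = 3.8333

Step 2 — sample variances and covariances s[i,j] = (1/(n-1)) · Σ_k (x_{k,i} - mean_i) · (x_{k,j} - mean_j), with n-1 = 5:
  s[X_1,X_1] = ((1.1667)·(1.1667) + (-0.8333)·(-0.8333) + (1.1667)·(1.1667) + (1.1667)·(1.1667) + (-2.8333)·(-2.8333) + (0.1667)·(0.1667)) / 5 = 12.8333/5 = 2.5667
  s[X_1,X_2] = ((1.1667)·(-1.8333) + (-0.8333)·(-1.8333) + (1.1667)·(2.1667) + (1.1667)·(-2.8333) + (-2.8333)·(3.1667) + (0.1667)·(1.1667)) / 5 = -10.1667/5 = -2.0333
  s[X_2,X_2] = ((-1.8333)·(-1.8333) + (-1.8333)·(-1.8333) + (2.1667)·(2.1667) + (-2.8333)·(-2.8333) + (3.1667)·(3.1667) + (1.1667)·(1.1667)) / 5 = 30.8333/5 = 6.1667
  Sample standard deviations s_i = √(s[i,i]):
  s(X_1) = √(2.5667) = 1.6021
  s(X_2) = √(6.1667) = 2.4833

Step 3 — r_{ij} = s_{ij} / (s_i · s_j):
  r[X_1,X_1] = 1 (diagonal).
  r[X_1,X_2] = -2.0333 / (1.6021 · 2.4833) = -2.0333 / 3.9784 = -0.5111
  r[X_2,X_2] = 1 (diagonal).

R is symmetric with unit diagonal. Assembling:

R = [[1, -0.5111],
 [-0.5111, 1]]


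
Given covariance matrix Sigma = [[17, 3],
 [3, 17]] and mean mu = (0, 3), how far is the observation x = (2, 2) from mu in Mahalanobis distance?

Step 1 — centre the observation: (x - mu) = (2, -1).

Step 2 — invert Sigma. det(Sigma) = 17·17 - (3)² = 280.
  Sigma^{-1} = (1/det) · [[d, -b], [-b, a]] = [[0.0607, -0.0107],
 [-0.0107, 0.0607]].

Step 3 — form the quadratic (x - mu)^T · Sigma^{-1} · (x - mu):
  Sigma^{-1} · (x - mu) = (0.1321, -0.0821).
  (x - mu)^T · [Sigma^{-1} · (x - mu)] = (2)·(0.1321) + (-1)·(-0.0821) = 0.3464.

Step 4 — take square root: d = √(0.3464) ≈ 0.5886.

d(x, mu) = √(0.3464) ≈ 0.5886


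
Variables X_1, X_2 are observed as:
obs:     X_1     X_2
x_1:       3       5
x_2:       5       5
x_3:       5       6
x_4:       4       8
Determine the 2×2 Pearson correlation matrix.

Step 1 — column means:
  mean(X_1) = (3 + 5 + 5 + 4) / 4 = 17/4 = 4.25
  mean(X_2) = (5 + 5 + 6 + 8) / 4 = 24/4 = 6

Step 2 — sample variances and covariances s[i,j] = (1/(n-1)) · Σ_k (x_{k,i} - mean_i) · (x_{k,j} - mean_j), with n-1 = 3:
  s[X_1,X_1] = ((-1.25)·(-1.25) + (0.75)·(0.75) + (0.75)·(0.75) + (-0.25)·(-0.25)) / 3 = 2.75/3 = 0.9167
  s[X_1,X_2] = ((-1.25)·(-1) + (0.75)·(-1) + (0.75)·(0) + (-0.25)·(2)) / 3 = 0/3 = 0
  s[X_2,X_2] = ((-1)·(-1) + (-1)·(-1) + (0)·(0) + (2)·(2)) / 3 = 6/3 = 2
  Sample standard deviations s_i = √(s[i,i]):
  s(X_1) = √(0.9167) = 0.9574
  s(X_2) = √(2) = 1.4142

Step 3 — r_{ij} = s_{ij} / (s_i · s_j):
  r[X_1,X_1] = 1 (diagonal).
  r[X_1,X_2] = 0 / (0.9574 · 1.4142) = 0 / 1.354 = 0
  r[X_2,X_2] = 1 (diagonal).

R is symmetric with unit diagonal. Assembling:

R = [[1, 0],
 [0, 1]]


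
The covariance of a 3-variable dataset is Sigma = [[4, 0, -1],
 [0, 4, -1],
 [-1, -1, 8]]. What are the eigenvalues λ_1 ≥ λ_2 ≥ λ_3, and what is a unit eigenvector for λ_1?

Step 1 — characteristic polynomial p(λ) = det(λI - Sigma) = λ³ - tr·λ² + c_1·λ - det, where tr = trace, c_1 = sum of the principal 2×2 minors, det = det(Sigma):
  tr = 4 + 4 + 8 = 16,
  c_1 = (4·4 - (0)²) + (4·8 - (-1)²) + (4·8 - (-1)²) = 16 + 31 + 31 = 78,
  det = 4·(4·8 - (-1)²) - (0)·((0)·8 - (-1)·(-1)) + (-1)·((0)·(-1) - 4·(-1)) = 4·(31) - (0)·(-1) + (-1)·(4) = 120.
  So p(λ) = λ³ - 16λ² + 78λ - 120.
Step 2 — look for an integer root (rational root theorem: any rational root is an integer divisor of 120). Testing λ = 4:
  p(4) = 64 - 256 + 312 - 120 = 0  ✓
  Dividing out (λ - 4): p(λ) = (λ - 4)(λ² - 12λ + 30).
Step 3 — remaining eigenvalues from the quadratic λ² - 12λ + 30 = 0:
  Δ = 12² - 4·30 = 144 - 120 = 24,  λ = (12 ± √24)/2 = (12 ± 4.899)/2 ≈ 8.4495 or 3.5505.
  Sorted: λ_1 = 8.4495,  λ_2 = 4,  λ_3 = 3.5505  (check: sum = 16 = tr ✓).

Step 4 — unit eigenvector for λ_1 ≈ 8.4495: v spans the null space of (Sigma - λ_1 I), whose rows are
  r_1 = (-4.4495, 0, -1),  r_2 = (0, -4.4495, -1),  r_3 = (-1, -1, -0.4495).
  v is orthogonal to every row, so take v ∝ r_1 × r_2 = ((0)·(-1) - (-1)·(-4.4495), (-1)·(0) - (-4.4495)·(-1), (-4.4495)·(-4.4495) - (0)·(0)) ≈ (-4.4495, -4.4495, 19.798).
  Rescale (multiply by -1 so the first nonzero entry is positive): u = (4.4495, 4.4495, -19.798).
  ||u|| = √((4.4495)² + (4.4495)² + (-19.798)²) = √(431.5551) ≈ 20.7739,  v_1 = u/||u|| ≈ (0.2142, 0.2142, -0.953) (||v_1|| = 1).

λ_1 = 8.4495,  λ_2 = 4,  λ_3 = 3.5505;  v_1 ≈ (0.2142, 0.2142, -0.953)


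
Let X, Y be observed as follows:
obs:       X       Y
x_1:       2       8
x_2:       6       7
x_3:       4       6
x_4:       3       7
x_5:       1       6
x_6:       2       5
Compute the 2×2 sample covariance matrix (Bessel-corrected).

Step 1 — column means:
  mean(X) = (2 + 6 + 4 + 3 + 1 + 2) / 6 = 18/6 = 3
  mean(Y) = (8 + 7 + 6 + 7 + 6 + 5) / 6 = 39/6 = 6.5

Step 2 — sample covariance S[i,j] = (1/(n-1)) · Σ_k (x_{k,i} - mean_i) · (x_{k,j} - mean_j), with n-1 = 5.
  S[X,X] = ((-1)·(-1) + (3)·(3) + (1)·(1) + (0)·(0) + (-2)·(-2) + (-1)·(-1)) / 5 = 16/5 = 3.2
  S[X,Y] = ((-1)·(1.5) + (3)·(0.5) + (1)·(-0.5) + (0)·(0.5) + (-2)·(-0.5) + (-1)·(-1.5)) / 5 = 2/5 = 0.4
  S[Y,Y] = ((1.5)·(1.5) + (0.5)·(0.5) + (-0.5)·(-0.5) + (0.5)·(0.5) + (-0.5)·(-0.5) + (-1.5)·(-1.5)) / 5 = 5.5/5 = 1.1

S is symmetric (S[j,i] = S[i,j]). Assembling:

S = [[3.2, 0.4],
 [0.4, 1.1]]


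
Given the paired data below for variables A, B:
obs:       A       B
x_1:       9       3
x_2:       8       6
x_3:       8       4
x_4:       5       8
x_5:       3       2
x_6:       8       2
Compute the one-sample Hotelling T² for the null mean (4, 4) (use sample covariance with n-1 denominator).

Step 1 — sample mean vector:
  mean(A) = (9 + 8 + 8 + 5 + 3 + 8) / 6 = 41/6 = 6.8333
  mean(B) = (3 + 6 + 4 + 8 + 2 + 2) / 6 = 25/6 = 4.1667
  x̄ = (6.8333, 4.1667),  deviation x̄ - mu_0 = (6.8333, 4.1667) - (4, 4) = (2.8333, 0.1667).

Step 2 — sample covariance matrix, S[i,j] = (1/(n-1)) · Σ_k (x_{k,i} - mean_i) · (x_{k,j} - mean_j), divisor n-1 = 5:
  S[A,A] = ((2.1667)·(2.1667) + (1.1667)·(1.1667) + (1.1667)·(1.1667) + (-1.8333)·(-1.8333) + (-3.8333)·(-3.8333) + (1.1667)·(1.1667)) / 5 = 26.8333/5 = 5.3667
  S[A,B] = ((2.1667)·(-1.1667) + (1.1667)·(1.8333) + (1.1667)·(-0.1667) + (-1.8333)·(3.8333) + (-3.8333)·(-2.1667) + (1.1667)·(-2.1667)) / 5 = -1.8333/5 = -0.3667
  S[B,B] = ((-1.1667)·(-1.1667) + (1.8333)·(1.8333) + (-0.1667)·(-0.1667) + (3.8333)·(3.8333) + (-2.1667)·(-2.1667) + (-2.1667)·(-2.1667)) / 5 = 28.8333/5 = 5.7667
  S = [[5.3667, -0.3667],
 [-0.3667, 5.7667]].

Step 3 — invert S. det(S) = 5.3667·5.7667 - (-0.3667)² = 30.8133.
  S^{-1} = (1/det) · [[d, -b], [-b, a]] = [[0.1871, 0.0119],
 [0.0119, 0.1742]].

Step 4 — quadratic form (x̄ - mu_0)^T · S^{-1} · (x̄ - mu_0):
  S^{-1} · (x̄ - mu_0) = (0.5322, 0.0627),
  (x̄ - mu_0)^T · [...] = (2.8333)·(0.5322) + (0.1667)·(0.0627) = 1.5185.

Step 5 — scale by n: T² = 6 · 1.5185 = 9.1108.

T² ≈ 9.1108


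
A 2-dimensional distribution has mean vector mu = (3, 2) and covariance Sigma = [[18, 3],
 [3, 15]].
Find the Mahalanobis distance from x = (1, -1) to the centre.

Step 1 — centre the observation: (x - mu) = (-2, -3).

Step 2 — invert Sigma. det(Sigma) = 18·15 - (3)² = 261.
  Sigma^{-1} = (1/det) · [[d, -b], [-b, a]] = [[0.0575, -0.0115],
 [-0.0115, 0.069]].

Step 3 — form the quadratic (x - mu)^T · Sigma^{-1} · (x - mu):
  Sigma^{-1} · (x - mu) = (-0.0805, -0.1839).
  (x - mu)^T · [Sigma^{-1} · (x - mu)] = (-2)·(-0.0805) + (-3)·(-0.1839) = 0.7126.

Step 4 — take square root: d = √(0.7126) ≈ 0.8442.

d(x, mu) = √(0.7126) ≈ 0.8442


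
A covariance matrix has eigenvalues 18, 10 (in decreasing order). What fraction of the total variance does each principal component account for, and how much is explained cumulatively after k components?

Step 1 — total variance = trace(Sigma) = Σ λ_i = 18 + 10 = 28.

Step 2 — fraction explained by component i = λ_i / Σ λ:
  PC1: 18/28 = 0.6429
  PC2: 10/28 = 0.3571

Step 3 — cumulative fraction after k components = (λ_1 + ... + λ_k) / Σ λ:
  k = 1: 18/28 = 0.6429
  k = 2: (18 + 10)/28 = 28/28 = 1

Summary (fraction, with percent):

explained: PC1 0.6429 (64.29%), PC2 0.3571 (35.71%);  cumulative: 0.6429, 1


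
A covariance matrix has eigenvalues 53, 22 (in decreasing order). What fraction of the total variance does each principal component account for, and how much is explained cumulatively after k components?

Step 1 — total variance = trace(Sigma) = Σ λ_i = 53 + 22 = 75.

Step 2 — fraction explained by component i = λ_i / Σ λ:
  PC1: 53/75 = 0.7067
  PC2: 22/75 = 0.2933

Step 3 — cumulative fraction after k components = (λ_1 + ... + λ_k) / Σ λ:
  k = 1: 53/75 = 0.7067
  k = 2: (53 + 22)/75 = 75/75 = 1

Summary (fraction, with percent):

explained: PC1 0.7067 (70.67%), PC2 0.2933 (29.33%);  cumulative: 0.7067, 1


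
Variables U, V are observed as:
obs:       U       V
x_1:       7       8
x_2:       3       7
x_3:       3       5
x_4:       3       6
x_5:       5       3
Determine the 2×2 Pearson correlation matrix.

Step 1 — column means:
  mean(U) = (7 + 3 + 3 + 3 + 5) / 5 = 21/5 = 4.2
  mean(V) = (8 + 7 + 5 + 6 + 3) / 5 = 29/5 = 5.8

Step 2 — sample variances and covariances s[i,j] = (1/(n-1)) · Σ_k (x_{k,i} - mean_i) · (x_{k,j} - mean_j), with n-1 = 4:
  s[U,U] = ((2.8)·(2.8) + (-1.2)·(-1.2) + (-1.2)·(-1.2) + (-1.2)·(-1.2) + (0.8)·(0.8)) / 4 = 12.8/4 = 3.2
  s[U,V] = ((2.8)·(2.2) + (-1.2)·(1.2) + (-1.2)·(-0.8) + (-1.2)·(0.2) + (0.8)·(-2.8)) / 4 = 3.2/4 = 0.8
  s[V,V] = ((2.2)·(2.2) + (1.2)·(1.2) + (-0.8)·(-0.8) + (0.2)·(0.2) + (-2.8)·(-2.8)) / 4 = 14.8/4 = 3.7
  Sample standard deviations s_i = √(s[i,i]):
  s(U) = √(3.2) = 1.7889
  s(V) = √(3.7) = 1.9235

Step 3 — r_{ij} = s_{ij} / (s_i · s_j):
  r[U,U] = 1 (diagonal).
  r[U,V] = 0.8 / (1.7889 · 1.9235) = 0.8 / 3.4409 = 0.2325
  r[V,V] = 1 (diagonal).

R is symmetric with unit diagonal. Assembling:

R = [[1, 0.2325],
 [0.2325, 1]]


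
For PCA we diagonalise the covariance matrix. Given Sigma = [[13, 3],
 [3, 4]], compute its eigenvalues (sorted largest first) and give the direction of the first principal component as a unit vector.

Step 1 — characteristic polynomial of 2×2 Sigma:
  det(Sigma - λI) = λ² - trace · λ + det = 0.
  trace = 13 + 4 = 17, det = 13·4 - (3)² = 43.
Step 2 — discriminant:
  Δ = trace² - 4·det = 289 - 172 = 117.
Step 3 — eigenvalues:
  λ = (trace ± √Δ)/2 = (17 ± 10.8167)/2,
  λ_1 = 13.9083,  λ_2 = 3.0917.

Step 4 — unit eigenvector for λ_1: solve (Sigma - λ_1 I)v = 0. First row:
  (13 - 13.9083)·v_x + (3)·v_y = 0, i.e. (-0.9083)·v_x + (3)·v_y = 0,
  so v ∝ (b, λ_1 - a) = (3, 0.9083) = u.
  ||u|| = √((3)² + (0.9083)²) = √(9.8251) ≈ 3.1345,
  v_1 = u/||u|| ≈ (0.9571, 0.2898) (||v_1|| = 1).

λ_1 = 13.9083,  λ_2 = 3.0917;  v_1 ≈ (0.9571, 0.2898)


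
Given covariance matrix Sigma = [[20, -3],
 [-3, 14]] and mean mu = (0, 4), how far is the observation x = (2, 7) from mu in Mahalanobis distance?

Step 1 — centre the observation: (x - mu) = (2, 3).

Step 2 — invert Sigma. det(Sigma) = 20·14 - (-3)² = 271.
  Sigma^{-1} = (1/det) · [[d, -b], [-b, a]] = [[0.0517, 0.0111],
 [0.0111, 0.0738]].

Step 3 — form the quadratic (x - mu)^T · Sigma^{-1} · (x - mu):
  Sigma^{-1} · (x - mu) = (0.1365, 0.2435).
  (x - mu)^T · [Sigma^{-1} · (x - mu)] = (2)·(0.1365) + (3)·(0.2435) = 1.0037.

Step 4 — take square root: d = √(1.0037) ≈ 1.0018.

d(x, mu) = √(1.0037) ≈ 1.0018


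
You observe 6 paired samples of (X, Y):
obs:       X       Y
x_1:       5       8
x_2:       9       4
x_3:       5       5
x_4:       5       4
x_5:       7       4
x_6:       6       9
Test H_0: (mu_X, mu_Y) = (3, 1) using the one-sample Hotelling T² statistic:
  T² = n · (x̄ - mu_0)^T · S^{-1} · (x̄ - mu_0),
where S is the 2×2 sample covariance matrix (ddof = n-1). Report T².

Step 1 — sample mean vector:
  mean(X) = (5 + 9 + 5 + 5 + 7 + 6) / 6 = 37/6 = 6.1667
  mean(Y) = (8 + 4 + 5 + 4 + 4 + 9) / 6 = 34/6 = 5.6667
  x̄ = (6.1667, 5.6667),  deviation x̄ - mu_0 = (6.1667, 5.6667) - (3, 1) = (3.1667, 4.6667).

Step 2 — sample covariance matrix, S[i,j] = (1/(n-1)) · Σ_k (x_{k,i} - mean_i) · (x_{k,j} - mean_j), divisor n-1 = 5:
  S[X,X] = ((-1.1667)·(-1.1667) + (2.8333)·(2.8333) + (-1.1667)·(-1.1667) + (-1.1667)·(-1.1667) + (0.8333)·(0.8333) + (-0.1667)·(-0.1667)) / 5 = 12.8333/5 = 2.5667
  S[X,Y] = ((-1.1667)·(2.3333) + (2.8333)·(-1.6667) + (-1.1667)·(-0.6667) + (-1.1667)·(-1.6667) + (0.8333)·(-1.6667) + (-0.1667)·(3.3333)) / 5 = -6.6667/5 = -1.3333
  S[Y,Y] = ((2.3333)·(2.3333) + (-1.6667)·(-1.6667) + (-0.6667)·(-0.6667) + (-1.6667)·(-1.6667) + (-1.6667)·(-1.6667) + (3.3333)·(3.3333)) / 5 = 25.3333/5 = 5.0667
  S = [[2.5667, -1.3333],
 [-1.3333, 5.0667]].

Step 3 — invert S. det(S) = 2.5667·5.0667 - (-1.3333)² = 11.2267.
  S^{-1} = (1/det) · [[d, -b], [-b, a]] = [[0.4513, 0.1188],
 [0.1188, 0.2286]].

Step 4 — quadratic form (x̄ - mu_0)^T · S^{-1} · (x̄ - mu_0):
  S^{-1} · (x̄ - mu_0) = (1.9834, 1.443),
  (x̄ - mu_0)^T · [...] = (3.1667)·(1.9834) + (4.6667)·(1.443) = 13.0146.

Step 5 — scale by n: T² = 6 · 13.0146 = 78.0879.

T² ≈ 78.0879


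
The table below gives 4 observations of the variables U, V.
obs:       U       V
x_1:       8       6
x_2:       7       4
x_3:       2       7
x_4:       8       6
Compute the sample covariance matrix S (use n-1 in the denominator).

Step 1 — column means:
  mean(U) = (8 + 7 + 2 + 8) / 4 = 25/4 = 6.25
  mean(V) = (6 + 4 + 7 + 6) / 4 = 23/4 = 5.75

Step 2 — sample covariance S[i,j] = (1/(n-1)) · Σ_k (x_{k,i} - mean_i) · (x_{k,j} - mean_j), with n-1 = 3.
  S[U,U] = ((1.75)·(1.75) + (0.75)·(0.75) + (-4.25)·(-4.25) + (1.75)·(1.75)) / 3 = 24.75/3 = 8.25
  S[U,V] = ((1.75)·(0.25) + (0.75)·(-1.75) + (-4.25)·(1.25) + (1.75)·(0.25)) / 3 = -5.75/3 = -1.9167
  S[V,V] = ((0.25)·(0.25) + (-1.75)·(-1.75) + (1.25)·(1.25) + (0.25)·(0.25)) / 3 = 4.75/3 = 1.5833

S is symmetric (S[j,i] = S[i,j]). Assembling:

S = [[8.25, -1.9167],
 [-1.9167, 1.5833]]


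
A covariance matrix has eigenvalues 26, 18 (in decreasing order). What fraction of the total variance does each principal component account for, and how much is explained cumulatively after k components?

Step 1 — total variance = trace(Sigma) = Σ λ_i = 26 + 18 = 44.

Step 2 — fraction explained by component i = λ_i / Σ λ:
  PC1: 26/44 = 0.5909
  PC2: 18/44 = 0.4091

Step 3 — cumulative fraction after k components = (λ_1 + ... + λ_k) / Σ λ:
  k = 1: 26/44 = 0.5909
  k = 2: (26 + 18)/44 = 44/44 = 1

Summary (fraction, with percent):

explained: PC1 0.5909 (59.09%), PC2 0.4091 (40.91%);  cumulative: 0.5909, 1


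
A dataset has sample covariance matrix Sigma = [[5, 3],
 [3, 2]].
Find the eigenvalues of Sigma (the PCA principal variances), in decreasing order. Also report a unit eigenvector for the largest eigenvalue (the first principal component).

Step 1 — characteristic polynomial of 2×2 Sigma:
  det(Sigma - λI) = λ² - trace · λ + det = 0.
  trace = 5 + 2 = 7, det = 5·2 - (3)² = 1.
Step 2 — discriminant:
  Δ = trace² - 4·det = 49 - 4 = 45.
Step 3 — eigenvalues:
  λ = (trace ± √Δ)/2 = (7 ± 6.7082)/2,
  λ_1 = 6.8541,  λ_2 = 0.1459.

Step 4 — unit eigenvector for λ_1: solve (Sigma - λ_1 I)v = 0. First row:
  (5 - 6.8541)·v_x + (3)·v_y = 0, i.e. (-1.8541)·v_x + (3)·v_y = 0,
  so v ∝ (b, λ_1 - a) = (3, 1.8541) = u.
  ||u|| = √((3)² + (1.8541)²) = √(12.4377) ≈ 3.5267,
  v_1 = u/||u|| ≈ (0.8507, 0.5257) (||v_1|| = 1).

λ_1 = 6.8541,  λ_2 = 0.1459;  v_1 ≈ (0.8507, 0.5257)


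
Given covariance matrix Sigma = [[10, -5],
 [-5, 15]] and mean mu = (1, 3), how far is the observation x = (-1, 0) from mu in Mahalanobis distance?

Step 1 — centre the observation: (x - mu) = (-2, -3).

Step 2 — invert Sigma. det(Sigma) = 10·15 - (-5)² = 125.
  Sigma^{-1} = (1/det) · [[d, -b], [-b, a]] = [[0.12, 0.04],
 [0.04, 0.08]].

Step 3 — form the quadratic (x - mu)^T · Sigma^{-1} · (x - mu):
  Sigma^{-1} · (x - mu) = (-0.36, -0.32).
  (x - mu)^T · [Sigma^{-1} · (x - mu)] = (-2)·(-0.36) + (-3)·(-0.32) = 1.68.

Step 4 — take square root: d = √(1.68) ≈ 1.2961.

d(x, mu) = √(1.68) ≈ 1.2961


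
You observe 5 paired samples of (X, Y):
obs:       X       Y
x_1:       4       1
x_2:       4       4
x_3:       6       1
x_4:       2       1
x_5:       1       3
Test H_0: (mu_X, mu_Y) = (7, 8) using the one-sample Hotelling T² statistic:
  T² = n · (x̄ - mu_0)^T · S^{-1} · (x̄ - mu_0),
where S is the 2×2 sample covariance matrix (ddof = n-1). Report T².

Step 1 — sample mean vector:
  mean(X) = (4 + 4 + 6 + 2 + 1) / 5 = 17/5 = 3.4
  mean(Y) = (1 + 4 + 1 + 1 + 3) / 5 = 10/5 = 2
  x̄ = (3.4, 2),  deviation x̄ - mu_0 = (3.4, 2) - (7, 8) = (-3.6, -6).

Step 2 — sample covariance matrix, S[i,j] = (1/(n-1)) · Σ_k (x_{k,i} - mean_i) · (x_{k,j} - mean_j), divisor n-1 = 4:
  S[X,X] = ((0.6)·(0.6) + (0.6)·(0.6) + (2.6)·(2.6) + (-1.4)·(-1.4) + (-2.4)·(-2.4)) / 4 = 15.2/4 = 3.8
  S[X,Y] = ((0.6)·(-1) + (0.6)·(2) + (2.6)·(-1) + (-1.4)·(-1) + (-2.4)·(1)) / 4 = -3/4 = -0.75
  S[Y,Y] = ((-1)·(-1) + (2)·(2) + (-1)·(-1) + (-1)·(-1) + (1)·(1)) / 4 = 8/4 = 2
  S = [[3.8, -0.75],
 [-0.75, 2]].

Step 3 — invert S. det(S) = 3.8·2 - (-0.75)² = 7.0375.
  S^{-1} = (1/det) · [[d, -b], [-b, a]] = [[0.2842, 0.1066],
 [0.1066, 0.54]].

Step 4 — quadratic form (x̄ - mu_0)^T · S^{-1} · (x̄ - mu_0):
  S^{-1} · (x̄ - mu_0) = (-1.6625, -3.6234),
  (x̄ - mu_0)^T · [...] = (-3.6)·(-1.6625) + (-6)·(-3.6234) = 27.7258.

Step 5 — scale by n: T² = 5 · 27.7258 = 138.6288.

T² ≈ 138.6288


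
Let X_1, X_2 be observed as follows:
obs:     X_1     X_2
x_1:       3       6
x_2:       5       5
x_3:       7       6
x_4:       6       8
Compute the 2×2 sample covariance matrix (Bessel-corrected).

Step 1 — column means:
  mean(X_1) = (3 + 5 + 7 + 6) / 4 = 21/4 = 5.25
  mean(X_2) = (6 + 5 + 6 + 8) / 4 = 25/4 = 6.25

Step 2 — sample covariance S[i,j] = (1/(n-1)) · Σ_k (x_{k,i} - mean_i) · (x_{k,j} - mean_j), with n-1 = 3.
  S[X_1,X_1] = ((-2.25)·(-2.25) + (-0.25)·(-0.25) + (1.75)·(1.75) + (0.75)·(0.75)) / 3 = 8.75/3 = 2.9167
  S[X_1,X_2] = ((-2.25)·(-0.25) + (-0.25)·(-1.25) + (1.75)·(-0.25) + (0.75)·(1.75)) / 3 = 1.75/3 = 0.5833
  S[X_2,X_2] = ((-0.25)·(-0.25) + (-1.25)·(-1.25) + (-0.25)·(-0.25) + (1.75)·(1.75)) / 3 = 4.75/3 = 1.5833

S is symmetric (S[j,i] = S[i,j]). Assembling:

S = [[2.9167, 0.5833],
 [0.5833, 1.5833]]


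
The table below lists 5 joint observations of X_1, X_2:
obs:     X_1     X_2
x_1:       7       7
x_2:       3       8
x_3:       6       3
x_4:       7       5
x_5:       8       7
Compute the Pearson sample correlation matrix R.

Step 1 — column means:
  mean(X_1) = (7 + 3 + 6 + 7 + 8) / 5 = 31/5 = 6.2
  mean(X_2) = (7 + 8 + 3 + 5 + 7) / 5 = 30/5 = 6

Step 2 — sample variances and covariances s[i,j] = (1/(n-1)) · Σ_k (x_{k,i} - mean_i) · (x_{k,j} - mean_j), with n-1 = 4:
  s[X_1,X_1] = ((0.8)·(0.8) + (-3.2)·(-3.2) + (-0.2)·(-0.2) + (0.8)·(0.8) + (1.8)·(1.8)) / 4 = 14.8/4 = 3.7
  s[X_1,X_2] = ((0.8)·(1) + (-3.2)·(2) + (-0.2)·(-3) + (0.8)·(-1) + (1.8)·(1)) / 4 = -4/4 = -1
  s[X_2,X_2] = ((1)·(1) + (2)·(2) + (-3)·(-3) + (-1)·(-1) + (1)·(1)) / 4 = 16/4 = 4
  Sample standard deviations s_i = √(s[i,i]):
  s(X_1) = √(3.7) = 1.9235
  s(X_2) = √(4) = 2

Step 3 — r_{ij} = s_{ij} / (s_i · s_j):
  r[X_1,X_1] = 1 (diagonal).
  r[X_1,X_2] = -1 / (1.9235 · 2) = -1 / 3.8471 = -0.2599
  r[X_2,X_2] = 1 (diagonal).

R is symmetric with unit diagonal. Assembling:

R = [[1, -0.2599],
 [-0.2599, 1]]


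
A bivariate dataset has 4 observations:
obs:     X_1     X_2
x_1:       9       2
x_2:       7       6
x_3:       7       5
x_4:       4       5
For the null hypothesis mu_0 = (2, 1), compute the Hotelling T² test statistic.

Step 1 — sample mean vector:
  mean(X_1) = (9 + 7 + 7 + 4) / 4 = 27/4 = 6.75
  mean(X_2) = (2 + 6 + 5 + 5) / 4 = 18/4 = 4.5
  x̄ = (6.75, 4.5),  deviation x̄ - mu_0 = (6.75, 4.5) - (2, 1) = (4.75, 3.5).

Step 2 — sample covariance matrix, S[i,j] = (1/(n-1)) · Σ_k (x_{k,i} - mean_i) · (x_{k,j} - mean_j), divisor n-1 = 3:
  S[X_1,X_1] = ((2.25)·(2.25) + (0.25)·(0.25) + (0.25)·(0.25) + (-2.75)·(-2.75)) / 3 = 12.75/3 = 4.25
  S[X_1,X_2] = ((2.25)·(-2.5) + (0.25)·(1.5) + (0.25)·(0.5) + (-2.75)·(0.5)) / 3 = -6.5/3 = -2.1667
  S[X_2,X_2] = ((-2.5)·(-2.5) + (1.5)·(1.5) + (0.5)·(0.5) + (0.5)·(0.5)) / 3 = 9/3 = 3
  S = [[4.25, -2.1667],
 [-2.1667, 3]].

Step 3 — invert S. det(S) = 4.25·3 - (-2.1667)² = 8.0556.
  S^{-1} = (1/det) · [[d, -b], [-b, a]] = [[0.3724, 0.269],
 [0.269, 0.5276]].

Step 4 — quadratic form (x̄ - mu_0)^T · S^{-1} · (x̄ - mu_0):
  S^{-1} · (x̄ - mu_0) = (2.7103, 3.1241),
  (x̄ - mu_0)^T · [...] = (4.75)·(2.7103) + (3.5)·(3.1241) = 23.8086.

Step 5 — scale by n: T² = 4 · 23.8086 = 95.2345.

T² ≈ 95.2345


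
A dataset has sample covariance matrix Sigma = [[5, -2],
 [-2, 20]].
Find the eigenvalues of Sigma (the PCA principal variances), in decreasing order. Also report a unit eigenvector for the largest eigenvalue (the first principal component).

Step 1 — characteristic polynomial of 2×2 Sigma:
  det(Sigma - λI) = λ² - trace · λ + det = 0.
  trace = 5 + 20 = 25, det = 5·20 - (-2)² = 96.
Step 2 — discriminant:
  Δ = trace² - 4·det = 625 - 384 = 241.
Step 3 — eigenvalues:
  λ = (trace ± √Δ)/2 = (25 ± 15.5242)/2,
  λ_1 = 20.2621,  λ_2 = 4.7379.

Step 4 — unit eigenvector for λ_1: solve (Sigma - λ_1 I)v = 0. First row:
  (5 - 20.2621)·v_x + (-2)·v_y = 0, i.e. (-15.2621)·v_x + (-2)·v_y = 0,
  so v ∝ (b, λ_1 - a) = (-2, 15.2621); multiply by -1 so the first entry is positive: u = (2, -15.2621).
  ||u|| = √((2)² + (-15.2621)²) = √(236.9313) ≈ 15.3926,
  v_1 = u/||u|| ≈ (0.1299, -0.9915) (||v_1|| = 1).

λ_1 = 20.2621,  λ_2 = 4.7379;  v_1 ≈ (0.1299, -0.9915)


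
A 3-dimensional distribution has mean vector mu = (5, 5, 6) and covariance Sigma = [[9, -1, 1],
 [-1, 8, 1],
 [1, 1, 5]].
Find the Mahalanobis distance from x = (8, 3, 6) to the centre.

Step 1 — centre the observation: (x - mu) = (3, -2, 0).

Step 2 — invert Sigma (cofactor / det for 3×3, or solve directly):
  Sigma^{-1} = [[0.1161, 0.0179, -0.0268],
 [0.0179, 0.131, -0.0298],
 [-0.0268, -0.0298, 0.2113]].

Step 3 — form the quadratic (x - mu)^T · Sigma^{-1} · (x - mu):
  Sigma^{-1} · (x - mu) = (0.3125, -0.2083, -0.0208).
  (x - mu)^T · [Sigma^{-1} · (x - mu)] = (3)·(0.3125) + (-2)·(-0.2083) + (0)·(-0.0208) = 1.3542.

Step 4 — take square root: d = √(1.3542) ≈ 1.1637.

d(x, mu) = √(1.3542) ≈ 1.1637


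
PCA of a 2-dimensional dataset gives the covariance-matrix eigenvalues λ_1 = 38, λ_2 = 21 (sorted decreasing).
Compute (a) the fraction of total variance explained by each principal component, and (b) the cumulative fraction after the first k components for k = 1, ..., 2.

Step 1 — total variance = trace(Sigma) = Σ λ_i = 38 + 21 = 59.

Step 2 — fraction explained by component i = λ_i / Σ λ:
  PC1: 38/59 = 0.6441
  PC2: 21/59 = 0.3559

Step 3 — cumulative fraction after k components = (λ_1 + ... + λ_k) / Σ λ:
  k = 1: 38/59 = 0.6441
  k = 2: (38 + 21)/59 = 59/59 = 1

Summary (fraction, with percent):

explained: PC1 0.6441 (64.41%), PC2 0.3559 (35.59%);  cumulative: 0.6441, 1


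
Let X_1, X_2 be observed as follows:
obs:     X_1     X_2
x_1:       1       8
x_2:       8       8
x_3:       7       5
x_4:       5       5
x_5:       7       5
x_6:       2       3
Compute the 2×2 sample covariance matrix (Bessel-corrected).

Step 1 — column means:
  mean(X_1) = (1 + 8 + 7 + 5 + 7 + 2) / 6 = 30/6 = 5
  mean(X_2) = (8 + 8 + 5 + 5 + 5 + 3) / 6 = 34/6 = 5.6667

Step 2 — sample covariance S[i,j] = (1/(n-1)) · Σ_k (x_{k,i} - mean_i) · (x_{k,j} - mean_j), with n-1 = 5.
  S[X_1,X_1] = ((-4)·(-4) + (3)·(3) + (2)·(2) + (0)·(0) + (2)·(2) + (-3)·(-3)) / 5 = 42/5 = 8.4
  S[X_1,X_2] = ((-4)·(2.3333) + (3)·(2.3333) + (2)·(-0.6667) + (0)·(-0.6667) + (2)·(-0.6667) + (-3)·(-2.6667)) / 5 = 3/5 = 0.6
  S[X_2,X_2] = ((2.3333)·(2.3333) + (2.3333)·(2.3333) + (-0.6667)·(-0.6667) + (-0.6667)·(-0.6667) + (-0.6667)·(-0.6667) + (-2.6667)·(-2.6667)) / 5 = 19.3333/5 = 3.8667

S is symmetric (S[j,i] = S[i,j]). Assembling:

S = [[8.4, 0.6],
 [0.6, 3.8667]]


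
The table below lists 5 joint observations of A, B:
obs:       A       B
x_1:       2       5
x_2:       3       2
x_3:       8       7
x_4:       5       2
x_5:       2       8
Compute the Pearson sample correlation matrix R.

Step 1 — column means:
  mean(A) = (2 + 3 + 8 + 5 + 2) / 5 = 20/5 = 4
  mean(B) = (5 + 2 + 7 + 2 + 8) / 5 = 24/5 = 4.8

Step 2 — sample variances and covariances s[i,j] = (1/(n-1)) · Σ_k (x_{k,i} - mean_i) · (x_{k,j} - mean_j), with n-1 = 4:
  s[A,A] = ((-2)·(-2) + (-1)·(-1) + (4)·(4) + (1)·(1) + (-2)·(-2)) / 4 = 26/4 = 6.5
  s[A,B] = ((-2)·(0.2) + (-1)·(-2.8) + (4)·(2.2) + (1)·(-2.8) + (-2)·(3.2)) / 4 = 2/4 = 0.5
  s[B,B] = ((0.2)·(0.2) + (-2.8)·(-2.8) + (2.2)·(2.2) + (-2.8)·(-2.8) + (3.2)·(3.2)) / 4 = 30.8/4 = 7.7
  Sample standard deviations s_i = √(s[i,i]):
  s(A) = √(6.5) = 2.5495
  s(B) = √(7.7) = 2.7749

Step 3 — r_{ij} = s_{ij} / (s_i · s_j):
  r[A,A] = 1 (diagonal).
  r[A,B] = 0.5 / (2.5495 · 2.7749) = 0.5 / 7.0746 = 0.0707
  r[B,B] = 1 (diagonal).

R is symmetric with unit diagonal. Assembling:

R = [[1, 0.0707],
 [0.0707, 1]]
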